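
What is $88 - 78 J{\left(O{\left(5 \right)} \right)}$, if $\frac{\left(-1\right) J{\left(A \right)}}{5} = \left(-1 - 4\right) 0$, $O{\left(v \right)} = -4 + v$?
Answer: $88$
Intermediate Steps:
$J{\left(A \right)} = 0$ ($J{\left(A \right)} = - 5 \left(-1 - 4\right) 0 = - 5 \left(\left(-5\right) 0\right) = \left(-5\right) 0 = 0$)
$88 - 78 J{\left(O{\left(5 \right)} \right)} = 88 - 0 = 88 + 0 = 88$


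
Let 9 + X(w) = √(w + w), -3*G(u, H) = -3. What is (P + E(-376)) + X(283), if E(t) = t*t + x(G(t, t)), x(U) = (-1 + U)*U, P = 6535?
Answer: 147902 + √566 ≈ 1.4793e+5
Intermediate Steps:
G(u, H) = 1 (G(u, H) = -⅓*(-3) = 1)
x(U) = U*(-1 + U)
X(w) = -9 + √2*√w (X(w) = -9 + √(w + w) = -9 + √(2*w) = -9 + √2*√w)
E(t) = t² (E(t) = t*t + 1*(-1 + 1) = t² + 1*0 = t² + 0 = t²)
(P + E(-376)) + X(283) = (6535 + (-376)²) + (-9 + √2*√283) = (6535 + 141376) + (-9 + √566) = 147911 + (-9 + √566) = 147902 + √566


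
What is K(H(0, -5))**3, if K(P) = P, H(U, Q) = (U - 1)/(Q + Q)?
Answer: 1/1000 ≈ 0.0010000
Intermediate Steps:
H(U, Q) = (-1 + U)/(2*Q) (H(U, Q) = (-1 + U)/((2*Q)) = (-1 + U)*(1/(2*Q)) = (-1 + U)/(2*Q))
K(H(0, -5))**3 = ((1/2)*(-1 + 0)/(-5))**3 = ((1/2)*(-1/5)*(-1))**3 = (1/10)**3 = 1/1000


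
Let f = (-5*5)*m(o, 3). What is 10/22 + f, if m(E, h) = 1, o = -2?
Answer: -270/11 ≈ -24.545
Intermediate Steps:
f = -25 (f = -5*5*1 = -25*1 = -25)
10/22 + f = 10/22 - 25 = (1/22)*10 - 25 = 5/11 - 25 = -270/11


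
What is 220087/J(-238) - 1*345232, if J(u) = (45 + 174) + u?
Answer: -6779495/19 ≈ -3.5682e+5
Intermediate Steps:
J(u) = 219 + u
220087/J(-238) - 1*345232 = 220087/(219 - 238) - 1*345232 = 220087/(-19) - 345232 = 220087*(-1/19) - 345232 = -220087/19 - 345232 = -6779495/19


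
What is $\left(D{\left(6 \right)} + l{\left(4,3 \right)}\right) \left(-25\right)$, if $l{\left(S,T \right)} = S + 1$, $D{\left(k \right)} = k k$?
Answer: $-1025$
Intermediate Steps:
$D{\left(k \right)} = k^{2}$
$l{\left(S,T \right)} = 1 + S$
$\left(D{\left(6 \right)} + l{\left(4,3 \right)}\right) \left(-25\right) = \left(6^{2} + \left(1 + 4\right)\right) \left(-25\right) = \left(36 + 5\right) \left(-25\right) = 41 \left(-25\right) = -1025$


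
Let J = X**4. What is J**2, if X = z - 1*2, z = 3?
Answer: 1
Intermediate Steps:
X = 1 (X = 3 - 1*2 = 3 - 2 = 1)
J = 1 (J = 1**4 = 1)
J**2 = 1**2 = 1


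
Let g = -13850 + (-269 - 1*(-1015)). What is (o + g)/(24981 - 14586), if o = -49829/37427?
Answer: -37730249/29927205 ≈ -1.2607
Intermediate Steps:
o = -3833/2879 (o = -49829*1/37427 = -3833/2879 ≈ -1.3314)
g = -13104 (g = -13850 + (-269 + 1015) = -13850 + 746 = -13104)
(o + g)/(24981 - 14586) = (-3833/2879 - 13104)/(24981 - 14586) = -37730249/2879/10395 = -37730249/2879*1/10395 = -37730249/29927205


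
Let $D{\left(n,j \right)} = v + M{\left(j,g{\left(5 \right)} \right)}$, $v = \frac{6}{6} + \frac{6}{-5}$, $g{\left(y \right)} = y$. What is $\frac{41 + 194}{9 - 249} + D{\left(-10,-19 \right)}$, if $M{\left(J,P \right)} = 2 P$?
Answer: $\frac{2117}{240} \approx 8.8208$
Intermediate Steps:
$v = - \frac{1}{5}$ ($v = 6 \cdot \frac{1}{6} + 6 \left(- \frac{1}{5}\right) = 1 - \frac{6}{5} = - \frac{1}{5} \approx -0.2$)
$D{\left(n,j \right)} = \frac{49}{5}$ ($D{\left(n,j \right)} = - \frac{1}{5} + 2 \cdot 5 = - \frac{1}{5} + 10 = \frac{49}{5}$)
$\frac{41 + 194}{9 - 249} + D{\left(-10,-19 \right)} = \frac{41 + 194}{9 - 249} + \frac{49}{5} = \frac{235}{-240} + \frac{49}{5} = 235 \left(- \frac{1}{240}\right) + \frac{49}{5} = - \frac{47}{48} + \frac{49}{5} = \frac{2117}{240}$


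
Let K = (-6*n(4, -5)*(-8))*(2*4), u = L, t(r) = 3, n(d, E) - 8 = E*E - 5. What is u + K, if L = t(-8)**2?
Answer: 10761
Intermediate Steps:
n(d, E) = 3 + E**2 (n(d, E) = 8 + (E*E - 5) = 8 + (E**2 - 5) = 8 + (-5 + E**2) = 3 + E**2)
L = 9 (L = 3**2 = 9)
u = 9
K = 10752 (K = (-6*(3 + (-5)**2)*(-8))*(2*4) = (-6*(3 + 25)*(-8))*8 = (-6*28*(-8))*8 = -168*(-8)*8 = 1344*8 = 10752)
u + K = 9 + 10752 = 10761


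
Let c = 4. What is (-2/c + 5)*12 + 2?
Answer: 56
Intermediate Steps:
(-2/c + 5)*12 + 2 = (-2/4 + 5)*12 + 2 = (-2*1/4 + 5)*12 + 2 = (-1/2 + 5)*12 + 2 = (9/2)*12 + 2 = 54 + 2 = 56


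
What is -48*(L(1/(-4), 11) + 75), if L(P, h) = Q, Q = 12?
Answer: -4176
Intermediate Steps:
L(P, h) = 12
-48*(L(1/(-4), 11) + 75) = -48*(12 + 75) = -48*87 = -4176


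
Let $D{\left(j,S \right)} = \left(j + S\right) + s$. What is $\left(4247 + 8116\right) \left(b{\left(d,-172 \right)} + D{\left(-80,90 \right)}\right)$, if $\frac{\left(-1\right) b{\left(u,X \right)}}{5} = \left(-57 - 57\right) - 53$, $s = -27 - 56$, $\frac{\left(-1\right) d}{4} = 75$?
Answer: $9420606$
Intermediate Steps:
$d = -300$ ($d = \left(-4\right) 75 = -300$)
$s = -83$
$b{\left(u,X \right)} = 835$ ($b{\left(u,X \right)} = - 5 \left(\left(-57 - 57\right) - 53\right) = - 5 \left(-114 - 53\right) = \left(-5\right) \left(-167\right) = 835$)
$D{\left(j,S \right)} = -83 + S + j$ ($D{\left(j,S \right)} = \left(j + S\right) - 83 = \left(S + j\right) - 83 = -83 + S + j$)
$\left(4247 + 8116\right) \left(b{\left(d,-172 \right)} + D{\left(-80,90 \right)}\right) = \left(4247 + 8116\right) \left(835 - 73\right) = 12363 \left(835 - 73\right) = 12363 \cdot 762 = 9420606$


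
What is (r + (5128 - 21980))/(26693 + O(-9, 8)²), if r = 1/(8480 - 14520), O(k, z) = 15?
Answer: -101786081/162584720 ≈ -0.62605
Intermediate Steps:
r = -1/6040 (r = 1/(-6040) = -1/6040 ≈ -0.00016556)
(r + (5128 - 21980))/(26693 + O(-9, 8)²) = (-1/6040 + (5128 - 21980))/(26693 + 15²) = (-1/6040 - 16852)/(26693 + 225) = -101786081/6040/26918 = -101786081/6040*1/26918 = -101786081/162584720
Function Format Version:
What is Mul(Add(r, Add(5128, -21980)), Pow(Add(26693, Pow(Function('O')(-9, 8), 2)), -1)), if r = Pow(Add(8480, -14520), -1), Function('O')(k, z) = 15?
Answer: Rational(-101786081, 162584720) ≈ -0.62605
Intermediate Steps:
r = Rational(-1, 6040) (r = Pow(-6040, -1) = Rational(-1, 6040) ≈ -0.00016556)
Mul(Add(r, Add(5128, -21980)), Pow(Add(26693, Pow(Function('O')(-9, 8), 2)), -1)) = Mul(Add(Rational(-1, 6040), Add(5128, -21980)), Pow(Add(26693, Pow(15, 2)), -1)) = Mul(Add(Rational(-1, 6040), -16852), Pow(Add(26693, 225), -1)) = Mul(Rational(-101786081, 6040), Pow(26918, -1)) = Mul(Rational(-101786081, 6040), Rational(1, 26918)) = Rational(-101786081, 162584720)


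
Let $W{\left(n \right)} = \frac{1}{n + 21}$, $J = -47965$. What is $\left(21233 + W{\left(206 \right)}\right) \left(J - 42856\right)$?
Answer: $- \frac{437747411332}{227} \approx -1.9284 \cdot 10^{9}$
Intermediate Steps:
$W{\left(n \right)} = \frac{1}{21 + n}$
$\left(21233 + W{\left(206 \right)}\right) \left(J - 42856\right) = \left(21233 + \frac{1}{21 + 206}\right) \left(-47965 - 42856\right) = \left(21233 + \frac{1}{227}\right) \left(-90821\right) = \frac{4819892}{227} \left(-90821\right) = - \frac{437747411332}{227}$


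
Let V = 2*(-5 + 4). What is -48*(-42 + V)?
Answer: 2112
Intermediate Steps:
V = -2 (V = 2*(-1) = -2)
-48*(-42 + V) = -48*(-42 - 2) = -48*(-44) = 2112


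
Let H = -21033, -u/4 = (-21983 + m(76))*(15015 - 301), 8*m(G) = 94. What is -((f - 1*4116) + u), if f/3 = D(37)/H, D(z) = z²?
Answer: -9066174910145/7011 ≈ -1.2931e+9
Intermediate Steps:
m(G) = 47/4 (m(G) = (⅛)*94 = 47/4)
u = 1293139890 (u = -4*(-21983 + 47/4)*(15015 - 301) = -(-87885)*14714 = -4*(-646569945/2) = 1293139890)
f = -1369/7011 (f = 3*(37²/(-21033)) = 3*(1369*(-1/21033)) = 3*(-1369/21033) = -1369/7011 ≈ -0.19526)
-((f - 1*4116) + u) = -((-1369/7011 - 1*4116) + 1293139890) = -((-1369/7011 - 4116) + 1293139890) = -(-28858645/7011 + 1293139890) = -1*9066174910145/7011 = -9066174910145/7011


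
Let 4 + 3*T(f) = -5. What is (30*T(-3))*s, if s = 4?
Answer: -360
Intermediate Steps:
T(f) = -3 (T(f) = -4/3 + (1/3)*(-5) = -4/3 - 5/3 = -3)
(30*T(-3))*s = (30*(-3))*4 = -90*4 = -360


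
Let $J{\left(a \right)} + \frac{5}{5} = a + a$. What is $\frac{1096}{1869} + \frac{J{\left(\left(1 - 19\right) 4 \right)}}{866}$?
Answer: $\frac{678131}{1618554} \approx 0.41897$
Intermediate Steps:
$J{\left(a \right)} = -1 + 2 a$ ($J{\left(a \right)} = -1 + \left(a + a\right) = -1 + 2 a$)
$\frac{1096}{1869} + \frac{J{\left(\left(1 - 19\right) 4 \right)}}{866} = \frac{1096}{1869} + \frac{-1 + 2 \left(1 - 19\right) 4}{866} = 1096 \cdot \frac{1}{1869} + \left(-1 + 2 \left(1 - 19\right) 4\right) \frac{1}{866} = \frac{1096}{1869} + \left(-1 + 2 \left(\left(-18\right) 4\right)\right) \frac{1}{866} = \frac{1096}{1869} + \left(-1 + 2 \left(-72\right)\right) \frac{1}{866} = \frac{1096}{1869} + \left(-1 - 144\right) \frac{1}{866} = \frac{1096}{1869} - \frac{145}{866} = \frac{678131}{1618554}$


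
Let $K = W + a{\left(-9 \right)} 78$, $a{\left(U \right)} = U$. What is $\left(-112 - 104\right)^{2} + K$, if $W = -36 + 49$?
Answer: $45967$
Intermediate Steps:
$W = 13$
$K = -689$ ($K = 13 - 702 = -689$)
$\left(-112 - 104\right)^{2} + K = \left(-112 - 104\right)^{2} - 689 = \left(-216\right)^{2} - 689 = 46656 - 689 = 45967$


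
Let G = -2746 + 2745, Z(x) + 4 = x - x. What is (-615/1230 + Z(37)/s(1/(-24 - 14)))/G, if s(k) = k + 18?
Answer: 987/1366 ≈ 0.72255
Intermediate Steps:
Z(x) = -4 (Z(x) = -4 + (x - x) = -4 + 0 = -4)
G = -1
s(k) = 18 + k
(-615/1230 + Z(37)/s(1/(-24 - 14)))/G = (-615/1230 - 4/(18 + 1/(-24 - 14)))/(-1) = (-615*1/1230 - 4/(18 + 1/(-38)))*(-1) = (-½ - 4/(18 - 1/38))*(-1) = (-½ - 4/683/38)*(-1) = (-½ - 4*38/683)*(-1) = (-½ - 152/683)*(-1) = -987/1366*(-1) = 987/1366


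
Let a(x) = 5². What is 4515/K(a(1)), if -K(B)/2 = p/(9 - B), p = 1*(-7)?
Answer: -5160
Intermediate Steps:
a(x) = 25
p = -7
K(B) = 14/(9 - B) (K(B) = -(-14)/(9 - B) = 14/(9 - B))
4515/K(a(1)) = 4515/((-14/(-9 + 25))) = 4515/((-14/16)) = 4515/((-14*1/16)) = 4515/(-7/8) = 4515*(-8/7) = -5160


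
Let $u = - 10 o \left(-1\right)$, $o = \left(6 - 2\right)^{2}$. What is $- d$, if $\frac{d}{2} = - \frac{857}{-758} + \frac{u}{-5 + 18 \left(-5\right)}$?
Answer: $\frac{7973}{7201} \approx 1.1072$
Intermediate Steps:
$o = 16$ ($o = 4^{2} = 16$)
$u = 160$ ($u = \left(-10\right) 16 \left(-1\right) = \left(-160\right) \left(-1\right) = 160$)
$d = - \frac{7973}{7201}$ ($d = 2 \left(- \frac{857}{-758} + \frac{160}{-5 + 18 \left(-5\right)}\right) = 2 \left(\left(-857\right) \left(- \frac{1}{758}\right) + \frac{160}{-5 - 90}\right) = 2 \left(\frac{857}{758} + \frac{160}{-95}\right) = 2 \left(\frac{857}{758} + 160 \left(- \frac{1}{95}\right)\right) = 2 \left(\frac{857}{758} - \frac{32}{19}\right) = 2 \left(- \frac{7973}{14402}\right) = - \frac{7973}{7201} \approx -1.1072$)
$- d = \left(-1\right) \left(- \frac{7973}{7201}\right) = \frac{7973}{7201}$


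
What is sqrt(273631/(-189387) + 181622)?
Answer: sqrt(723807066342569)/63129 ≈ 426.17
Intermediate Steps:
sqrt(273631/(-189387) + 181622) = sqrt(273631*(-1/189387) + 181622) = sqrt(-273631/189387 + 181622) = sqrt(34396572083/189387) = sqrt(723807066342569)/63129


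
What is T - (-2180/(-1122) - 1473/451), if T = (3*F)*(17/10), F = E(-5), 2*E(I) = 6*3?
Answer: 10861789/230010 ≈ 47.223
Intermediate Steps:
E(I) = 9 (E(I) = (6*3)/2 = (½)*18 = 9)
F = 9
T = 459/10 (T = (3*9)*(17/10) = 27*(17*(⅒)) = 27*(17/10) = 459/10 ≈ 45.900)
T - (-2180/(-1122) - 1473/451) = 459/10 - (-2180/(-1122) - 1473/451) = 459/10 - (-2180*(-1/1122) - 1473*1/451) = 459/10 - (1090/561 - 1473/451) = 459/10 - 1*(-30433/23001) = 459/10 + 30433/23001 = 10861789/230010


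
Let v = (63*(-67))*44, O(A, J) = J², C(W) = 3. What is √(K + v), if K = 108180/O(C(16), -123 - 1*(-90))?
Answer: 2*I*√5615146/11 ≈ 430.84*I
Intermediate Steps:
K = 12020/121 (K = 108180/((-123 - 1*(-90))²) = 108180/((-123 + 90)²) = 108180/((-33)²) = 108180/1089 = 108180*(1/1089) = 12020/121 ≈ 99.339)
v = -185724 (v = -4221*44 = -185724)
√(K + v) = √(12020/121 - 185724) = √(-22460584/121) = 2*I*√5615146/11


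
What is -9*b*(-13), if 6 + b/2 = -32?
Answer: -8892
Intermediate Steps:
b = -76 (b = -12 + 2*(-32) = -12 - 64 = -76)
-9*b*(-13) = -9*(-76)*(-13) = 684*(-13) = -8892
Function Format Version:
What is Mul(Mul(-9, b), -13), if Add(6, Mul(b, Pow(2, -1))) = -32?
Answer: -8892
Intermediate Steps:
b = -76 (b = Add(-12, Mul(2, -32)) = Add(-12, -64) = -76)
Mul(Mul(-9, b), -13) = Mul(Mul(-9, -76), -13) = Mul(684, -13) = -8892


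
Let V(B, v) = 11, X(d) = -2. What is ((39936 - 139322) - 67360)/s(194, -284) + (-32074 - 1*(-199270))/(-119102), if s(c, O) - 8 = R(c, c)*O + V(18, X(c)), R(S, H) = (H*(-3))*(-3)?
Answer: -1016830944/952518245 ≈ -1.0675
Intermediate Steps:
R(S, H) = 9*H (R(S, H) = -3*H*(-3) = 9*H)
s(c, O) = 19 + 9*O*c (s(c, O) = 8 + ((9*c)*O + 11) = 8 + (9*O*c + 11) = 8 + (11 + 9*O*c) = 19 + 9*O*c)
((39936 - 139322) - 67360)/s(194, -284) + (-32074 - 1*(-199270))/(-119102) = ((39936 - 139322) - 67360)/(19 + 9*(-284)*194) + (-32074 - 1*(-199270))/(-119102) = (-99386 - 67360)/(19 - 495864) + (-32074 + 199270)*(-1/119102) = -166746/(-495845) + 167196*(-1/119102) = -166746*(-1/495845) - 83598/59551 = 166746/495845 - 83598/59551 = -1016830944/952518245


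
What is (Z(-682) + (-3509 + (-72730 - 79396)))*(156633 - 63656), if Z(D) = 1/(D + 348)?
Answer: -4833138874907/334 ≈ -1.4470e+10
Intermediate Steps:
Z(D) = 1/(348 + D)
(Z(-682) + (-3509 + (-72730 - 79396)))*(156633 - 63656) = (1/(348 - 682) + (-3509 + (-72730 - 79396)))*(156633 - 63656) = (1/(-334) + (-3509 - 152126))*92977 = (-1/334 - 155635)*92977 = -51982091/334*92977 = -4833138874907/334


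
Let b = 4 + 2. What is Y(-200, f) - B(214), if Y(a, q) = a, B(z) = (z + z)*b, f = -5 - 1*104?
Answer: -2768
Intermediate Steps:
b = 6
f = -109 (f = -5 - 104 = -109)
B(z) = 12*z (B(z) = (z + z)*6 = (2*z)*6 = 12*z)
Y(-200, f) - B(214) = -200 - 12*214 = -200 - 1*2568 = -200 - 2568 = -2768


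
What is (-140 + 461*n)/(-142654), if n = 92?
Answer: -21136/71327 ≈ -0.29633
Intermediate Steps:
(-140 + 461*n)/(-142654) = (-140 + 461*92)/(-142654) = (-140 + 42412)*(-1/142654) = 42272*(-1/142654) = -21136/71327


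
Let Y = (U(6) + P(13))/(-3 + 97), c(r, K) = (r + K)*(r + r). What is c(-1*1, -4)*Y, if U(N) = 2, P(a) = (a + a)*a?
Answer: 1700/47 ≈ 36.170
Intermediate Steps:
P(a) = 2*a**2 (P(a) = (2*a)*a = 2*a**2)
c(r, K) = 2*r*(K + r) (c(r, K) = (K + r)*(2*r) = 2*r*(K + r))
Y = 170/47 (Y = (2 + 2*13**2)/(-3 + 97) = (2 + 2*169)/94 = (2 + 338)*(1/94) = 340*(1/94) = 170/47 ≈ 3.6170)
c(-1*1, -4)*Y = (2*(-1*1)*(-4 - 1*1))*(170/47) = (2*(-1)*(-4 - 1))*(170/47) = (2*(-1)*(-5))*(170/47) = 10*(170/47) = 1700/47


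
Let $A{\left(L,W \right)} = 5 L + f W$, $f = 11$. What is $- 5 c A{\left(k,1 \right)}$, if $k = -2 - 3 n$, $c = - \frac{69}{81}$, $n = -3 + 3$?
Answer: $\frac{115}{27} \approx 4.2593$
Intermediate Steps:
$n = 0$
$c = - \frac{23}{27}$ ($c = \left(-69\right) \frac{1}{81} = - \frac{23}{27} \approx -0.85185$)
$k = -2$ ($k = -2 - 0 = -2 + 0 = -2$)
$A{\left(L,W \right)} = 5 L + 11 W$
$- 5 c A{\left(k,1 \right)} = \left(-5\right) \left(- \frac{23}{27}\right) \left(5 \left(-2\right) + 11 \cdot 1\right) = \frac{115 \left(-10 + 11\right)}{27} = \frac{115}{27} \cdot 1 = \frac{115}{27}$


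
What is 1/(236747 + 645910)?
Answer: 1/882657 ≈ 1.1329e-6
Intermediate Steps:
1/(236747 + 645910) = 1/882657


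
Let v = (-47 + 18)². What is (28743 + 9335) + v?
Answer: 38919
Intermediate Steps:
v = 841 (v = (-29)² = 841)
(28743 + 9335) + v = (28743 + 9335) + 841 = 38078 + 841 = 38919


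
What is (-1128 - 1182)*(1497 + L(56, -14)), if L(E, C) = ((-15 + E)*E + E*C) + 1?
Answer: -6953100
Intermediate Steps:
L(E, C) = 1 + C*E + E*(-15 + E) (L(E, C) = (E*(-15 + E) + C*E) + 1 = (C*E + E*(-15 + E)) + 1 = 1 + C*E + E*(-15 + E))
(-1128 - 1182)*(1497 + L(56, -14)) = (-1128 - 1182)*(1497 + (1 + 56**2 - 15*56 - 14*56)) = -2310*(1497 + (1 + 3136 - 840 - 784)) = -2310*(1497 + 1513) = -2310*3010 = -6953100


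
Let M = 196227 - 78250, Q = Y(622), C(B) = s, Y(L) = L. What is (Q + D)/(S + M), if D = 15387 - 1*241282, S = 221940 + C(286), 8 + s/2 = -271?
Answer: -225273/339359 ≈ -0.66382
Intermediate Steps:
s = -558 (s = -16 + 2*(-271) = -16 - 542 = -558)
C(B) = -558
Q = 622
M = 117977
S = 221382 (S = 221940 - 558 = 221382)
D = -225895 (D = 15387 - 241282 = -225895)
(Q + D)/(S + M) = (622 - 225895)/(221382 + 117977) = -225273/339359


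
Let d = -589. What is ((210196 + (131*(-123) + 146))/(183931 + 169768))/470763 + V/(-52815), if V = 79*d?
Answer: 860868080816398/977126807714295 ≈ 0.88102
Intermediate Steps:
V = -46531 (V = 79*(-589) = -46531)
((210196 + (131*(-123) + 146))/(183931 + 169768))/470763 + V/(-52815) = ((210196 + (131*(-123) + 146))/(183931 + 169768))/470763 - 46531/(-52815) = ((210196 + (-16113 + 146))/353699)*(1/470763) - 46531*(-1/52815) = ((210196 - 15967)*(1/353699))*(1/470763) + 46531/52815 = (194229*(1/353699))*(1/470763) + 46531/52815 = (194229/353699)*(1/470763) + 46531/52815 = 21581/18500933593 + 46531/52815 = 860868080816398/977126807714295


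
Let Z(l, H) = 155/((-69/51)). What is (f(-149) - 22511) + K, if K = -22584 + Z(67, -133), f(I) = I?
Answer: -1043247/23 ≈ -45359.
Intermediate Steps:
Z(l, H) = -2635/23 (Z(l, H) = 155/((-69*1/51)) = 155/(-23/17) = 155*(-17/23) = -2635/23)
K = -522067/23 (K = -22584 - 2635/23 = -522067/23 ≈ -22699.)
(f(-149) - 22511) + K = (-149 - 22511) - 522067/23 = -22660 - 522067/23 = -1043247/23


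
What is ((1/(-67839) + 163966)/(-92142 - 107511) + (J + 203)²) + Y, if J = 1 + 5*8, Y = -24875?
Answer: 469446467960614/13544259867 ≈ 34660.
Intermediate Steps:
J = 41 (J = 1 + 40 = 41)
((1/(-67839) + 163966)/(-92142 - 107511) + (J + 203)²) + Y = ((1/(-67839) + 163966)/(-92142 - 107511) + (41 + 203)²) - 24875 = ((-1/67839 + 163966)/(-199653) + 244²) - 24875 = ((11123289473/67839)*(-1/199653) + 59536) - 24875 = (-11123289473/13544259867 + 59536) - 24875 = 806359932152239/13544259867 - 24875 = 469446467960614/13544259867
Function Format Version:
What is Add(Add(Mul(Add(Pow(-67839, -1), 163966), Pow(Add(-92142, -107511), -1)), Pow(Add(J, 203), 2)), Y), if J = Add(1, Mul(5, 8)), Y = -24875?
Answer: Rational(469446467960614, 13544259867) ≈ 34660.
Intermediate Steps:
J = 41 (J = Add(1, 40) = 41)
Add(Add(Mul(Add(Pow(-67839, -1), 163966), Pow(Add(-92142, -107511), -1)), Pow(Add(J, 203), 2)), Y) = Add(Add(Mul(Add(Pow(-67839, -1), 163966), Pow(Add(-92142, -107511), -1)), Pow(Add(41, 203), 2)), -24875) = Add(Add(Mul(Add(Rational(-1, 67839), 163966), Pow(-199653, -1)), Pow(244, 2)), -24875) = Add(Add(Mul(Rational(11123289473, 67839), Rational(-1, 199653)), 59536), -24875) = Add(Add(Rational(-11123289473, 13544259867), 59536), -24875) = Add(Rational(806359932152239, 13544259867), -24875) = Rational(469446467960614, 13544259867)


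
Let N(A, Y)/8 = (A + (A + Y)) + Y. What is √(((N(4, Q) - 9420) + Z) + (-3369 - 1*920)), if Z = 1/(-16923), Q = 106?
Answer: 8*I*√53469521571/16923 ≈ 109.31*I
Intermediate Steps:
Z = -1/16923 ≈ -5.9091e-5
N(A, Y) = 16*A + 16*Y (N(A, Y) = 8*((A + (A + Y)) + Y) = 8*((Y + 2*A) + Y) = 8*(2*A + 2*Y) = 16*A + 16*Y)
√(((N(4, Q) - 9420) + Z) + (-3369 - 1*920)) = √((((16*4 + 16*106) - 9420) - 1/16923) + (-3369 - 1*920)) = √((((64 + 1696) - 9420) - 1/16923) + (-3369 - 920)) = √(((1760 - 9420) - 1/16923) - 4289) = √((-7660 - 1/16923) - 4289) = √(-129630181/16923 - 4289) = √(-202212928/16923) = 8*I*√53469521571/16923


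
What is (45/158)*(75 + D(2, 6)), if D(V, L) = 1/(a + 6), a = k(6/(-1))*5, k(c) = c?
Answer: 26985/1264 ≈ 21.349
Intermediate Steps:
a = -30 (a = (6/(-1))*5 = (6*(-1))*5 = -6*5 = -30)
D(V, L) = -1/24 (D(V, L) = 1/(-30 + 6) = 1/(-24) = -1/24)
(45/158)*(75 + D(2, 6)) = (45/158)*(75 - 1/24) = (45*(1/158))*(1799/24) = (45/158)*(1799/24) = 26985/1264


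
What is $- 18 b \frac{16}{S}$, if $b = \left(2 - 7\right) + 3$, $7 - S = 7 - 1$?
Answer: $576$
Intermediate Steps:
$S = 1$ ($S = 7 - \left(7 - 1\right) = 7 - 6 = 1$)
$b = -2$ ($b = -5 + 3 = -2$)
$- 18 b \frac{16}{S} = \left(-18\right) \left(-2\right) \frac{16}{1} = 36 \cdot 16 \cdot 1 = 36 \cdot 16 = 576$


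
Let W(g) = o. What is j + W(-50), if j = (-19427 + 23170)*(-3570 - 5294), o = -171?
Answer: -33178123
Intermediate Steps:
W(g) = -171
j = -33177952 (j = 3743*(-8864) = -33177952)
j + W(-50) = -33177952 - 171 = -33178123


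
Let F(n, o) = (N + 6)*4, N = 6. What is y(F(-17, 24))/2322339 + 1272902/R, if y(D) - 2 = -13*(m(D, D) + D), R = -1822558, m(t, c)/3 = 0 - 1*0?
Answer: -1478621794427/2116298761581 ≈ -0.69868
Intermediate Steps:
m(t, c) = 0 (m(t, c) = 3*(0 - 1*0) = 3*(0 + 0) = 3*0 = 0)
F(n, o) = 48 (F(n, o) = (6 + 6)*4 = 12*4 = 48)
y(D) = 2 - 13*D (y(D) = 2 - 13*(0 + D) = 2 - 13*D)
y(F(-17, 24))/2322339 + 1272902/R = (2 - 13*48)/2322339 + 1272902/(-1822558) = (2 - 624)*(1/2322339) + 1272902*(-1/1822558) = -622*1/2322339 - 636451/911279 = -622/2322339 - 636451/911279 = -1478621794427/2116298761581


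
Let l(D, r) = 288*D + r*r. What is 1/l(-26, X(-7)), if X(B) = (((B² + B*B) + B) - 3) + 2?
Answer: 1/612 ≈ 0.0016340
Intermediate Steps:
X(B) = -1 + B + 2*B² (X(B) = (((B² + B²) + B) - 3) + 2 = ((2*B² + B) - 3) + 2 = ((B + 2*B²) - 3) + 2 = (-3 + B + 2*B²) + 2 = -1 + B + 2*B²)
l(D, r) = r² + 288*D (l(D, r) = 288*D + r² = r² + 288*D)
1/l(-26, X(-7)) = 1/((-1 - 7 + 2*(-7)²)² + 288*(-26)) = 1/((-1 - 7 + 2*49)² - 7488) = 1/((-1 - 7 + 98)² - 7488) = 1/(90² - 7488) = 1/(8100 - 7488) = 1/612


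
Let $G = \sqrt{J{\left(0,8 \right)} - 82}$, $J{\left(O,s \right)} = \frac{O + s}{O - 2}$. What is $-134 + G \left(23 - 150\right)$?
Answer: $-134 - 127 i \sqrt{86} \approx -134.0 - 1177.8 i$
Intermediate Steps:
$J{\left(O,s \right)} = \frac{O + s}{-2 + O}$
$G = i \sqrt{86}$ ($G = \sqrt{\frac{0 + 8}{-2 + 0} - 82} = \sqrt{\frac{1}{-2} \cdot 8 - 82} = \sqrt{\left(- \frac{1}{2}\right) 8 - 82} = \sqrt{-4 - 82} = \sqrt{-86} = i \sqrt{86} \approx 9.2736 i$)
$-134 + G \left(23 - 150\right) = -134 + i \sqrt{86} \left(23 - 150\right) = -134 + i \sqrt{86} \left(-127\right) = -134 - 127 i \sqrt{86}$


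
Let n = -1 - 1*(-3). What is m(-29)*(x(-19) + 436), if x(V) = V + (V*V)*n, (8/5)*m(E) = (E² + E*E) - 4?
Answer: 4778105/4 ≈ 1.1945e+6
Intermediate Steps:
n = 2 (n = -1 + 3 = 2)
m(E) = -5/2 + 5*E²/4 (m(E) = 5*((E² + E*E) - 4)/8 = 5*((E² + E²) - 4)/8 = 5*(2*E² - 4)/8 = 5*(-4 + 2*E²)/8 = -5/2 + 5*E²/4)
x(V) = V + 2*V² (x(V) = V + (V*V)*2 = V + V²*2 = V + 2*V²)
m(-29)*(x(-19) + 436) = (-5/2 + (5/4)*(-29)²)*(-19*(1 + 2*(-19)) + 436) = (-5/2 + (5/4)*841)*(-19*(1 - 38) + 436) = (-5/2 + 4205/4)*(-19*(-37) + 436) = 4195*(703 + 436)/4 = (4195/4)*1139 = 4778105/4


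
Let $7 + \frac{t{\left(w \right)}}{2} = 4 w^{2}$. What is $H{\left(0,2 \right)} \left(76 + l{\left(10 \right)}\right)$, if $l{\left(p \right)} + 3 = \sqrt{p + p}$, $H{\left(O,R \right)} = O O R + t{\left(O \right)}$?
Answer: $-1022 - 28 \sqrt{5} \approx -1084.6$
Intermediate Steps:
$t{\left(w \right)} = -14 + 8 w^{2}$ ($t{\left(w \right)} = -14 + 2 \cdot 4 w^{2} = -14 + 8 w^{2}$)
$H{\left(O,R \right)} = -14 + 8 O^{2} + R O^{2}$ ($H{\left(O,R \right)} = O O R + \left(-14 + 8 O^{2}\right) = O^{2} R + \left(-14 + 8 O^{2}\right) = R O^{2} + \left(-14 + 8 O^{2}\right) = -14 + 8 O^{2} + R O^{2}$)
$l{\left(p \right)} = -3 + \sqrt{2} \sqrt{p}$ ($l{\left(p \right)} = -3 + \sqrt{p + p} = -3 + \sqrt{2 p} = -3 + \sqrt{2} \sqrt{p}$)
$H{\left(0,2 \right)} \left(76 + l{\left(10 \right)}\right) = \left(-14 + 8 \cdot 0^{2} + 2 \cdot 0^{2}\right) \left(76 - \left(3 - \sqrt{2} \sqrt{10}\right)\right) = \left(-14 + 8 \cdot 0 + 2 \cdot 0\right) \left(76 - \left(3 - 2 \sqrt{5}\right)\right) = \left(-14 + 0 + 0\right) \left(73 + 2 \sqrt{5}\right) = - 14 \left(73 + 2 \sqrt{5}\right) = -1022 - 28 \sqrt{5}$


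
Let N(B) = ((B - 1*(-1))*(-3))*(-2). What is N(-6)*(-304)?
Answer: 9120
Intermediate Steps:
N(B) = 6 + 6*B (N(B) = ((B + 1)*(-3))*(-2) = ((1 + B)*(-3))*(-2) = (-3 - 3*B)*(-2) = 6 + 6*B)
N(-6)*(-304) = (6 + 6*(-6))*(-304) = (6 - 36)*(-304) = -30*(-304) = 9120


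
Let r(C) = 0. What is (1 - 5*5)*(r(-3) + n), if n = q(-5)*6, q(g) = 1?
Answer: -144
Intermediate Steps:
n = 6 (n = 1*6 = 6)
(1 - 5*5)*(r(-3) + n) = (1 - 5*5)*(0 + 6) = (1 - 25)*6 = -24*6 = -144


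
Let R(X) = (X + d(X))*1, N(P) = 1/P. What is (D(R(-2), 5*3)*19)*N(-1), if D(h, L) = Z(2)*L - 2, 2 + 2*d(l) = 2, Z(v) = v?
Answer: -532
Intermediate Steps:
d(l) = 0 (d(l) = -1 + (½)*2 = -1 + 1 = 0)
R(X) = X (R(X) = (X + 0)*1 = X*1 = X)
D(h, L) = -2 + 2*L (D(h, L) = 2*L - 2 = -2 + 2*L)
(D(R(-2), 5*3)*19)*N(-1) = ((-2 + 2*(5*3))*19)/(-1) = ((-2 + 2*15)*19)*(-1) = ((-2 + 30)*19)*(-1) = (28*19)*(-1) = 532*(-1) = -532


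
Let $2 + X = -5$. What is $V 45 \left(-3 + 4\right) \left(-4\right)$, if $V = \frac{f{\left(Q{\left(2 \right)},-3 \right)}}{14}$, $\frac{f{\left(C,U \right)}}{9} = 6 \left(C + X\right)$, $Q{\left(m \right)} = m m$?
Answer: $\frac{14580}{7} \approx 2082.9$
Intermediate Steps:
$X = -7$ ($X = -2 - 5 = -7$)
$Q{\left(m \right)} = m^{2}$
$f{\left(C,U \right)} = -378 + 54 C$ ($f{\left(C,U \right)} = 9 \cdot 6 \left(C - 7\right) = 9 \cdot 6 \left(-7 + C\right) = 9 \left(-42 + 6 C\right) = -378 + 54 C$)
$V = - \frac{81}{7}$ ($V = \frac{-378 + 54 \cdot 2^{2}}{14} = \left(-378 + 54 \cdot 4\right) \frac{1}{14} = \left(-378 + 216\right) \frac{1}{14} = \left(-162\right) \frac{1}{14} = - \frac{81}{7} \approx -11.571$)
$V 45 \left(-3 + 4\right) \left(-4\right) = \left(- \frac{81}{7}\right) 45 \left(-3 + 4\right) \left(-4\right) = - \frac{3645 \cdot 1 \left(-4\right)}{7} = \left(- \frac{3645}{7}\right) \left(-4\right) = \frac{14580}{7}$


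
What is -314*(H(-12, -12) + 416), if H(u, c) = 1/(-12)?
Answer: -783587/6 ≈ -1.3060e+5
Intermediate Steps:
H(u, c) = -1/12
-314*(H(-12, -12) + 416) = -314*(-1/12 + 416) = -314*4991/12 = -783587/6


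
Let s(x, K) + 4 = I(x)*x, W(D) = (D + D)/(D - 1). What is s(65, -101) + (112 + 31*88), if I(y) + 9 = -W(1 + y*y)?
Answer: 137863/65 ≈ 2121.0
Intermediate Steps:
W(D) = 2*D/(-1 + D) (W(D) = (2*D)/(-1 + D) = 2*D/(-1 + D))
I(y) = -9 - 2*(1 + y²)/y² (I(y) = -9 - 2*(1 + y*y)/(-1 + (1 + y*y)) = -9 - 2*(1 + y²)/(-1 + (1 + y²)) = -9 - 2*(1 + y²)/(y²) = -9 - 2*(1 + y²)/y²)
s(x, K) = -4 + x*(-11 - 2/x²) (s(x, K) = -4 + (-11 - 2/x²)*x = -4 + x*(-11 - 2/x²))
s(65, -101) + (112 + 31*88) = (-4 - 11*65 - 2/65) + (112 + 31*88) = (-4 - 715 - 2*1/65) + (112 + 2728) = (-4 - 715 - 2/65) + 2840 = -46737/65 + 2840 = 137863/65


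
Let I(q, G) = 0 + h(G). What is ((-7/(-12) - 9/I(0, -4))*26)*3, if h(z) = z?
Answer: 221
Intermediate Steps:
I(q, G) = G (I(q, G) = 0 + G = G)
((-7/(-12) - 9/I(0, -4))*26)*3 = ((-7/(-12) - 9/(-4))*26)*3 = ((-7*(-1/12) - 9*(-1/4))*26)*3 = ((7/12 + 9/4)*26)*3 = ((17/6)*26)*3 = (221/3)*3 = 221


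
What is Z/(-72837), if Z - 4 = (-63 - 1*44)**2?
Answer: -11453/72837 ≈ -0.15724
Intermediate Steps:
Z = 11453 (Z = 4 + (-63 - 1*44)**2 = 4 + (-63 - 44)**2 = 4 + (-107)**2 = 4 + 11449 = 11453)
Z/(-72837) = 11453/(-72837) = 11453*(-1/72837) = -11453/72837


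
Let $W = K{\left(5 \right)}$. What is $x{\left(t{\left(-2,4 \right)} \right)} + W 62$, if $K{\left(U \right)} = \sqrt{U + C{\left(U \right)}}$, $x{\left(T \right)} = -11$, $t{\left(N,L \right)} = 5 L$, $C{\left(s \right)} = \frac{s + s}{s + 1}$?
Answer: $-11 + \frac{124 \sqrt{15}}{3} \approx 149.08$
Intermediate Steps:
$C{\left(s \right)} = \frac{2 s}{1 + s}$
$K{\left(U \right)} = \sqrt{U + \frac{2 U}{1 + U}}$
$W = \frac{2 \sqrt{15}}{3}$ ($W = \sqrt{\frac{5 \left(3 + 5\right)}{1 + 5}} = \sqrt{5 \cdot \frac{1}{6} \cdot 8} = \sqrt{\frac{20}{3}} = \frac{2 \sqrt{15}}{3} \approx 2.582$)
$x{\left(t{\left(-2,4 \right)} \right)} + W 62 = -11 + \frac{2 \sqrt{15}}{3} \cdot 62 = -11 + \frac{124 \sqrt{15}}{3}$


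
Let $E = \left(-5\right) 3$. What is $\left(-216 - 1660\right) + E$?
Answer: $-1891$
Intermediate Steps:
$E = -15$
$\left(-216 - 1660\right) + E = \left(-216 - 1660\right) - 15 = -1876 - 15 = -1891$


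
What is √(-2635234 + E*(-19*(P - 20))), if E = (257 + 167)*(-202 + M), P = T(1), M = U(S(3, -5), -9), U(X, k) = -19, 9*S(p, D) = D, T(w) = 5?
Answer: I*√29340874 ≈ 5416.7*I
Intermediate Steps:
S(p, D) = D/9
M = -19
P = 5
E = -93704 (E = (257 + 167)*(-202 - 19) = 424*(-221) = -93704)
√(-2635234 + E*(-19*(P - 20))) = √(-2635234 - (-1780376)*(5 - 20)) = √(-2635234 - (-1780376)*(-15)) = √(-2635234 - 93704*285) = √(-2635234 - 26705640) = √(-29340874) = I*√29340874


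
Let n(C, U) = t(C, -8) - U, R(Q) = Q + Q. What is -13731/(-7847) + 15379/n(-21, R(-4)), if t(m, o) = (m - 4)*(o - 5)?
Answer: 125251436/2613051 ≈ 47.933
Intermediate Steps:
R(Q) = 2*Q
t(m, o) = (-5 + o)*(-4 + m) (t(m, o) = (-4 + m)*(-5 + o) = (-5 + o)*(-4 + m))
n(C, U) = 52 - U - 13*C (n(C, U) = (20 - 5*C - 4*(-8) + C*(-8)) - U = (20 - 5*C + 32 - 8*C) - U = (52 - 13*C) - U = 52 - U - 13*C)
-13731/(-7847) + 15379/n(-21, R(-4)) = -13731/(-7847) + 15379/(52 - 2*(-4) - 13*(-21)) = -13731*(-1/7847) + 15379/(52 - 1*(-8) + 273) = 13731/7847 + 15379/(52 + 8 + 273) = 13731/7847 + 15379/333 = 125251436/2613051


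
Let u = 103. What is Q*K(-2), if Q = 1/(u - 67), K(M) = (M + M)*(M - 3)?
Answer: 5/9 ≈ 0.55556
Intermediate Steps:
K(M) = 2*M*(-3 + M) (K(M) = (2*M)*(-3 + M) = 2*M*(-3 + M))
Q = 1/36 (Q = 1/(103 - 67) = 1/36 ≈ 0.027778)
Q*K(-2) = (2*(-2)*(-3 - 2))/36 = (2*(-2)*(-5))/36 = (1/36)*20 = 5/9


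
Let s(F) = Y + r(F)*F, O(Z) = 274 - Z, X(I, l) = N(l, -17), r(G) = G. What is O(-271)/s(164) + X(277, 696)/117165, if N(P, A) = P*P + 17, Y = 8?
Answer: 4365680119/1050735720 ≈ 4.1549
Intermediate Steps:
N(P, A) = 17 + P² (N(P, A) = P² + 17 = 17 + P²)
X(I, l) = 17 + l²
s(F) = 8 + F² (s(F) = 8 + F*F = 8 + F²)
O(-271)/s(164) + X(277, 696)/117165 = (274 - 1*(-271))/(8 + 164²) + (17 + 696²)/117165 = (274 + 271)/(8 + 26896) + (17 + 484416)*(1/117165) = 545/26904 + 484433*(1/117165) = 545*(1/26904) + 484433/117165 = 545/26904 + 484433/117165 = 4365680119/1050735720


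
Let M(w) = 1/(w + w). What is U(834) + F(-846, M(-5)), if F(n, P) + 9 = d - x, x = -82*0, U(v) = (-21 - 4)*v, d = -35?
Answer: -20894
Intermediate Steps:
U(v) = -25*v
x = 0
M(w) = 1/(2*w)
F(n, P) = -44 (F(n, P) = -9 + (-35 - 1*0) = -9 + (-35 + 0) = -9 - 35 = -44)
U(834) + F(-846, M(-5)) = -25*834 - 44 = -20850 - 44 = -20894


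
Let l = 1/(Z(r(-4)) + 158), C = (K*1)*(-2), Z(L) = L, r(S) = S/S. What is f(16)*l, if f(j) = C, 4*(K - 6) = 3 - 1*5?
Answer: -11/159 ≈ -0.069182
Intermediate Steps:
r(S) = 1
K = 11/2 (K = 6 + (3 - 1*5)/4 = 6 + (3 - 5)/4 = 6 + (1/4)*(-2) = 6 - 1/2 = 11/2 ≈ 5.5000)
C = -11 (C = ((11/2)*1)*(-2) = (11/2)*(-2) = -11)
f(j) = -11
l = 1/159 (l = 1/(1 + 158) = 1/159 ≈ 0.0062893)
f(16)*l = -11*1/159 = -11/159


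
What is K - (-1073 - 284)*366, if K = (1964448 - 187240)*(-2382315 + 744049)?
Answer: -2911538944666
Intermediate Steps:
K = -2911539441328 (K = 1777208*(-1638266) = -2911539441328)
K - (-1073 - 284)*366 = -2911539441328 - (-1073 - 284)*366 = -2911539441328 - (-1357)*366 = -2911539441328 - 1*(-496662) = -2911539441328 + 496662 = -2911538944666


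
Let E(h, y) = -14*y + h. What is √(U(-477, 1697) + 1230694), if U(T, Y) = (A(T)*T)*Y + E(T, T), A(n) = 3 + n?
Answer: √384925201 ≈ 19620.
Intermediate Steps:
E(h, y) = h - 14*y
U(T, Y) = -13*T + T*Y*(3 + T) (U(T, Y) = ((3 + T)*T)*Y + (T - 14*T) = (T*(3 + T))*Y - 13*T = T*Y*(3 + T) - 13*T = -13*T + T*Y*(3 + T))
√(U(-477, 1697) + 1230694) = √(-477*(-13 + 1697*(3 - 477)) + 1230694) = √(-477*(-13 + 1697*(-474)) + 1230694) = √(-477*(-13 - 804378) + 1230694) = √(-477*(-804391) + 1230694) = √(383694507 + 1230694) = √384925201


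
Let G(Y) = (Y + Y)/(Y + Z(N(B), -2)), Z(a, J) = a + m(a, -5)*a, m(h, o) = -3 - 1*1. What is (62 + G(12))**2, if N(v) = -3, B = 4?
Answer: 195364/49 ≈ 3987.0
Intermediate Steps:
m(h, o) = -4 (m(h, o) = -3 - 1 = -4)
Z(a, J) = -3*a (Z(a, J) = a - 4*a = -3*a)
G(Y) = 2*Y/(9 + Y) (G(Y) = (Y + Y)/(Y - 3*(-3)) = (2*Y)/(Y + 9) = (2*Y)/(9 + Y) = 2*Y/(9 + Y))
(62 + G(12))**2 = (62 + 2*12/(9 + 12))**2 = (62 + 2*12/21)**2 = (62 + 2*12*(1/21))**2 = (62 + 8/7)**2 = (442/7)**2 = 195364/49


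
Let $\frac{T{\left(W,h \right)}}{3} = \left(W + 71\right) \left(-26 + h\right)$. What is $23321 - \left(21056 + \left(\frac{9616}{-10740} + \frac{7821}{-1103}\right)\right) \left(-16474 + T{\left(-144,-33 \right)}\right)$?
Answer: $\frac{221544792322054}{2961555} \approx 7.4807 \cdot 10^{7}$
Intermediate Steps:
$T{\left(W,h \right)} = 3 \left(-26 + h\right) \left(71 + W\right)$ ($T{\left(W,h \right)} = 3 \left(W + 71\right) \left(-26 + h\right) = 3 \left(71 + W\right) \left(-26 + h\right) = 3 \left(-26 + h\right) \left(71 + W\right)$)
$23321 - \left(21056 + \left(\frac{9616}{-10740} + \frac{7821}{-1103}\right)\right) \left(-16474 + T{\left(-144,-33 \right)}\right) = 23321 - \left(21056 + \left(\frac{9616}{-10740} + \frac{7821}{-1103}\right)\right) \left(-16474 + \left(-5538 - -11232 + 213 \left(-33\right) + 3 \left(-144\right) \left(-33\right)\right)\right) = 23321 - \left(21056 + \left(9616 \left(- \frac{1}{10740}\right) + 7821 \left(- \frac{1}{1103}\right)\right)\right) \left(-16474 + \left(-5538 + 11232 - 7029 + 14256\right)\right) = 23321 - \left(21056 - \frac{23650997}{2961555}\right) \left(-16474 + 12921\right) = 23321 - \left(21056 - \frac{23650997}{2961555}\right) \left(-3553\right) = 23321 - \frac{62334851083}{2961555} \left(-3553\right) = 23321 - - \frac{221475725897899}{2961555} = 23321 + \frac{221475725897899}{2961555} = \frac{221544792322054}{2961555}$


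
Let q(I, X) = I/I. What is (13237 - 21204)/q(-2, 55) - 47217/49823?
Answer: -396987058/49823 ≈ -7967.9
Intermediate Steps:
q(I, X) = 1
(13237 - 21204)/q(-2, 55) - 47217/49823 = (13237 - 21204)/1 - 47217/49823 = -7967*1 - 47217*1/49823 = -7967 - 47217/49823 = -396987058/49823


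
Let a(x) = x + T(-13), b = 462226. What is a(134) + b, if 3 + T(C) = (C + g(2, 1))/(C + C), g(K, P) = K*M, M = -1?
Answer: 12021297/26 ≈ 4.6236e+5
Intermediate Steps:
g(K, P) = -K (g(K, P) = K*(-1) = -K)
T(C) = -3 + (-2 + C)/(2*C) (T(C) = -3 + (C - 1*2)/(C + C) = -3 + (C - 2)/((2*C)) = -3 + (-2 + C)*(1/(2*C)) = -3 + (-2 + C)/(2*C))
a(x) = -63/26 + x (a(x) = x + (-5/2 - 1/(-13)) = x + (-5/2 - 1*(-1/13)) = x + (-5/2 + 1/13) = x - 63/26 = -63/26 + x)
a(134) + b = (-63/26 + 134) + 462226 = 3421/26 + 462226 = 12021297/26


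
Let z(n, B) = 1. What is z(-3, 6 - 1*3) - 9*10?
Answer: -89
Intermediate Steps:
z(-3, 6 - 1*3) - 9*10 = 1 - 9*10 = 1 - 90 = -89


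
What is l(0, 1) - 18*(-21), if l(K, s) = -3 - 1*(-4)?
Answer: 379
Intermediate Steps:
l(K, s) = 1 (l(K, s) = -3 + 4 = 1)
l(0, 1) - 18*(-21) = 1 - 18*(-21) = 1 + 378 = 379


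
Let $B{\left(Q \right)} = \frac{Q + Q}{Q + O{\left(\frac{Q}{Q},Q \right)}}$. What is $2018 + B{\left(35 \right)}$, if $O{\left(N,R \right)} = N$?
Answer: $\frac{36359}{18} \approx 2019.9$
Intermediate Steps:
$B{\left(Q \right)} = \frac{2 Q}{1 + Q}$ ($B{\left(Q \right)} = \frac{Q + Q}{Q + \frac{Q}{Q}} = \frac{2 Q}{Q + 1} = \frac{2 Q}{1 + Q}$)
$2018 + B{\left(35 \right)} = 2018 + 2 \cdot 35 \frac{1}{1 + 35} = 2018 + 2 \cdot 35 \cdot \frac{1}{36} = 2018 + \frac{35}{18} = \frac{36359}{18}$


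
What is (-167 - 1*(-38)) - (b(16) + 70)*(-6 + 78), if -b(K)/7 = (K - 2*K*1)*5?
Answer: -45489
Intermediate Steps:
b(K) = 35*K (b(K) = -7*(K - 2*K*1)*5 = -7*(K - 2*K)*5 = -7*(-K)*5 = -(-35)*K = 35*K)
(-167 - 1*(-38)) - (b(16) + 70)*(-6 + 78) = (-167 - 1*(-38)) - (35*16 + 70)*(-6 + 78) = (-167 + 38) - (560 + 70)*72 = -129 - 630*72 = -129 - 1*45360 = -129 - 45360 = -45489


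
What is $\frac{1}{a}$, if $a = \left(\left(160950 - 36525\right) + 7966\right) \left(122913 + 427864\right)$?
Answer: $\frac{1}{72917917807} \approx 1.3714 \cdot 10^{-11}$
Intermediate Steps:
$a = 72917917807$ ($a = \left(\left(160950 - 36525\right) + 7966\right) 550777 = \left(124425 + 7966\right) 550777 = 132391 \cdot 550777 = 72917917807$)
$\frac{1}{a} = \frac{1}{72917917807}$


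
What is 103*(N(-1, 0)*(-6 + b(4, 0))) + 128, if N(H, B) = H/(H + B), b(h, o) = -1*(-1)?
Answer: -387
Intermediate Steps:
b(h, o) = 1
N(H, B) = H/(B + H)
103*(N(-1, 0)*(-6 + b(4, 0))) + 128 = 103*((-1/(0 - 1))*(-6 + 1)) + 128 = 103*(-1/(-1)*(-5)) + 128 = 103*(-1*(-1)*(-5)) + 128 = 103*(1*(-5)) + 128 = 103*(-5) + 128 = -515 + 128 = -387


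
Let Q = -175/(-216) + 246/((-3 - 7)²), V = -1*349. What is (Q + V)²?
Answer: 3485468697481/29160000 ≈ 1.1953e+5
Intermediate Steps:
V = -349
Q = 17659/5400 (Q = -175*(-1/216) + 246/((-10)²) = 175/216 + 246/100 = 175/216 + 246*(1/100) = 175/216 + 123/50 = 17659/5400 ≈ 3.2702)
(Q + V)² = (17659/5400 - 349)² = (-1866941/5400)² = 3485468697481/29160000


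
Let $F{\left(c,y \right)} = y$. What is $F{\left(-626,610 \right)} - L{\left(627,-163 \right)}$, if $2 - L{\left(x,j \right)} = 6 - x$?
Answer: $-13$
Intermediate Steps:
$L{\left(x,j \right)} = -4 + x$ ($L{\left(x,j \right)} = 2 - \left(6 - x\right) = 2 + \left(-6 + x\right) = -4 + x$)
$F{\left(-626,610 \right)} - L{\left(627,-163 \right)} = 610 - \left(-4 + 627\right) = 610 - 623 = -13$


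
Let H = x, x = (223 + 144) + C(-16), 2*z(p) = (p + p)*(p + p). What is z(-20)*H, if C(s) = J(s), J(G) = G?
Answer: 280800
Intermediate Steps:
z(p) = 2*p² (z(p) = ((p + p)*(p + p))/2 = ((2*p)*(2*p))/2 = (4*p²)/2 = 2*p²)
C(s) = s
x = 351 (x = (223 + 144) - 16 = 367 - 16 = 351)
H = 351
z(-20)*H = (2*(-20)²)*351 = (2*400)*351 = 800*351 = 280800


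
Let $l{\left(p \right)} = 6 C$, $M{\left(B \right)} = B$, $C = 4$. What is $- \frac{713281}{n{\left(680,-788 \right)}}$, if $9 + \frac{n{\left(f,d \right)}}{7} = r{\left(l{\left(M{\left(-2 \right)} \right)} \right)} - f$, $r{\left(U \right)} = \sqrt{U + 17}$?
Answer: $\frac{491450609}{3322760} + \frac{713281 \sqrt{41}}{3322760} \approx 149.28$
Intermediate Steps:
$l{\left(p \right)} = 24$ ($l{\left(p \right)} = 6 \cdot 4 = 24$)
$r{\left(U \right)} = \sqrt{17 + U}$
$n{\left(f,d \right)} = -63 - 7 f + 7 \sqrt{41}$ ($n{\left(f,d \right)} = -63 + 7 \left(\sqrt{17 + 24} - f\right) = -63 + 7 \left(\sqrt{41} - f\right) = -63 - \left(- 7 \sqrt{41} + 7 f\right) = -63 - 7 f + 7 \sqrt{41}$)
$- \frac{713281}{n{\left(680,-788 \right)}} = - \frac{713281}{-63 - 4760 + 7 \sqrt{41}} = - \frac{713281}{-4823 + 7 \sqrt{41}}$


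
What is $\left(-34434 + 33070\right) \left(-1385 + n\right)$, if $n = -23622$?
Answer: $34109548$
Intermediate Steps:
$\left(-34434 + 33070\right) \left(-1385 + n\right) = \left(-34434 + 33070\right) \left(-1385 - 23622\right) = \left(-1364\right) \left(-25007\right) = 34109548$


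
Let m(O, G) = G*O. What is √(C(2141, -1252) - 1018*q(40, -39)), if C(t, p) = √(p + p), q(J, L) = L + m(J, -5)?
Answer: √(243302 + 2*I*√626) ≈ 493.26 + 0.051*I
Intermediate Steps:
q(J, L) = L - 5*J
C(t, p) = √2*√p (C(t, p) = √(2*p) = √2*√p)
√(C(2141, -1252) - 1018*q(40, -39)) = √(√2*√(-1252) - 1018*(-39 - 5*40)) = √(√2*(2*I*√313) - 1018*(-39 - 200)) = √(2*I*√626 - 1018*(-239)) = √(2*I*√626 + 243302) = √(243302 + 2*I*√626)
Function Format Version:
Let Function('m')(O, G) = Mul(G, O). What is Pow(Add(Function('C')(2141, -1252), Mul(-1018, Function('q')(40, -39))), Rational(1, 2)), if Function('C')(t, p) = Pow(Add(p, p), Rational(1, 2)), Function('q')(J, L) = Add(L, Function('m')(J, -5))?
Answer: Pow(Add(243302, Mul(2, I, Pow(626, Rational(1, 2)))), Rational(1, 2)) ≈ Add(493.26, Mul(0.051, I))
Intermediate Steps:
Function('q')(J, L) = Add(L, Mul(-5, J))
Function('C')(t, p) = Mul(Pow(2, Rational(1, 2)), Pow(p, Rational(1, 2))) (Function('C')(t, p) = Pow(Mul(2, p), Rational(1, 2)) = Mul(Pow(2, Rational(1, 2)), Pow(p, Rational(1, 2))))
Pow(Add(Function('C')(2141, -1252), Mul(-1018, Function('q')(40, -39))), Rational(1, 2)) = Pow(Add(Mul(Pow(2, Rational(1, 2)), Pow(-1252, Rational(1, 2))), Mul(-1018, Add(-39, Mul(-5, 40)))), Rational(1, 2)) = Pow(Add(Mul(Pow(2, Rational(1, 2)), Mul(2, I, Pow(313, Rational(1, 2)))), Mul(-1018, Add(-39, -200))), Rational(1, 2)) = Pow(Add(Mul(2, I, Pow(626, Rational(1, 2))), Mul(-1018, -239)), Rational(1, 2)) = Pow(Add(Mul(2, I, Pow(626, Rational(1, 2))), 243302), Rational(1, 2)) = Pow(Add(243302, Mul(2, I, Pow(626, Rational(1, 2)))), Rational(1, 2))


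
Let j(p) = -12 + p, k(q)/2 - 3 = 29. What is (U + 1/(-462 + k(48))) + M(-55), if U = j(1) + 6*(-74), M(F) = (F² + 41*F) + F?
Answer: 103479/398 ≈ 260.00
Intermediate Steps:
k(q) = 64 (k(q) = 6 + 2*29 = 6 + 58 = 64)
M(F) = F² + 42*F
U = -455 (U = (-12 + 1) + 6*(-74) = -11 - 444 = -455)
(U + 1/(-462 + k(48))) + M(-55) = (-455 + 1/(-462 + 64)) - 55*(42 - 55) = (-455 + 1/(-398)) - 55*(-13) = (-455 - 1/398) + 715 = -181091/398 + 715 = 103479/398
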